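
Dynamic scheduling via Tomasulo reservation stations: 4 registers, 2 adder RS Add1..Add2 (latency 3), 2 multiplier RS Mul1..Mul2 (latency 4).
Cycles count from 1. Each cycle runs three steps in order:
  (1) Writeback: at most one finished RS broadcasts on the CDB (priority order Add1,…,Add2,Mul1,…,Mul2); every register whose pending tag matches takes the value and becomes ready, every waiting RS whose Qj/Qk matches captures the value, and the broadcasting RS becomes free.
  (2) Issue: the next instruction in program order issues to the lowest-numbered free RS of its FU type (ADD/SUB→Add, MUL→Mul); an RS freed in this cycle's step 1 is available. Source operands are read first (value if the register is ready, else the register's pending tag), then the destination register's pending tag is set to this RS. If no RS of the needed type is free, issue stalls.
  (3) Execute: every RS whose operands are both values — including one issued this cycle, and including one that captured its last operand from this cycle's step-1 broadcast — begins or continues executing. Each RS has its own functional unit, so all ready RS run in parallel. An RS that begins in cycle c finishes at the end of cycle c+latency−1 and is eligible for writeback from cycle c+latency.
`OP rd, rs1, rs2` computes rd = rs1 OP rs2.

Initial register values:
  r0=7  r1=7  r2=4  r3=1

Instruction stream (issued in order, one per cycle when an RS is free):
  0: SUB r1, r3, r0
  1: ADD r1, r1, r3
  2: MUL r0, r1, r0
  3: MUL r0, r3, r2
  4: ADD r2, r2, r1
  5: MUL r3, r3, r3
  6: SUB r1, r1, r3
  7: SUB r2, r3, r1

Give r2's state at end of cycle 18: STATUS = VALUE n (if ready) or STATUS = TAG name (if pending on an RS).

STATUS = VALUE 7

c1: issue SUB r1<-Add1 | r0:7,r1:Add1,r2:4,r3:1
c2: issue ADD r1<-Add2 | r0:7,r1:Add2,r2:4,r3:1
c3: issue MUL r0<-Mul1 | r0:Mul1,r1:Add2,r2:4,r3:1
c4: CDB Add1=-6; issue MUL r0<-Mul2 | r0:Mul2,r1:Add2,r2:4,r3:1
c5: issue ADD r2<-Add1 | r0:Mul2,r1:Add2,r2:Add1,r3:1
c6: stall | r0:Mul2,r1:Add2,r2:Add1,r3:1
c7: CDB Add2=-5; stall | r0:Mul2,r1:-5,r2:Add1,r3:1
c8: CDB Mul2=4; issue MUL r3<-Mul2 | r0:4,r1:-5,r2:Add1,r3:Mul2
c9: issue SUB r1<-Add2 | r0:4,r1:Add2,r2:Add1,r3:Mul2
c10: CDB Add1=-1; issue SUB r2<-Add1 | r0:4,r1:Add2,r2:Add1,r3:Mul2
c11: CDB Mul1=-35 | r0:4,r1:Add2,r2:Add1,r3:Mul2
c12: CDB Mul2=1 | r0:4,r1:Add2,r2:Add1,r3:1
c13: - | r0:4,r1:Add2,r2:Add1,r3:1
c14: - | r0:4,r1:Add2,r2:Add1,r3:1
c15: CDB Add2=-6 | r0:4,r1:-6,r2:Add1,r3:1
c16: - | r0:4,r1:-6,r2:Add1,r3:1
c17: - | r0:4,r1:-6,r2:Add1,r3:1
c18: CDB Add1=7 | r0:4,r1:-6,r2:7,r3:1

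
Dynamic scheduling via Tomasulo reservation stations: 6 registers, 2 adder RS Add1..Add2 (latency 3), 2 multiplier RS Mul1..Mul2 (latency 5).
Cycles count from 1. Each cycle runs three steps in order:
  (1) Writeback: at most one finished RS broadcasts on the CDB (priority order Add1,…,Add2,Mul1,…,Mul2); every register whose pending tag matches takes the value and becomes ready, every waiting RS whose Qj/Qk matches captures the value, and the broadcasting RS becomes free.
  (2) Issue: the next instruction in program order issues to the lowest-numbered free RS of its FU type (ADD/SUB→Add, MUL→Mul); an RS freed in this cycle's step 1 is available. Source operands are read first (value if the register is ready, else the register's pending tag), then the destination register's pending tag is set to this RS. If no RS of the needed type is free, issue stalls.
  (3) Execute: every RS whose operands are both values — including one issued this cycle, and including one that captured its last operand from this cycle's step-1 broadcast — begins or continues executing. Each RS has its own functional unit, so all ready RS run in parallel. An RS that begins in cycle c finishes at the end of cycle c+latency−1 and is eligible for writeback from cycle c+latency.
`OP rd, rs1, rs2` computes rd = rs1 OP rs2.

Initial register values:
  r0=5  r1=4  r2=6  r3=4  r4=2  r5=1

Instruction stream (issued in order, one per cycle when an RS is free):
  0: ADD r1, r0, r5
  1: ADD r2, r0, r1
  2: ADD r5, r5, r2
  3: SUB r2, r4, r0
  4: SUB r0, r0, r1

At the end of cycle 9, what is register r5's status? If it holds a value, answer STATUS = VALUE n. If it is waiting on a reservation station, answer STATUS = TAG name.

STATUS = TAG Add1

  c1: issue ADD r1<-Add1  regs: r0:5,r1:Add1,r2:6,r3:4,r4:2,r5:1
  c2: issue ADD r2<-Add2  regs: r0:5,r1:Add1,r2:Add2,r3:4,r4:2,r5:1
  c3: stall  regs: r0:5,r1:Add1,r2:Add2,r3:4,r4:2,r5:1
  c4: CDB Add1=6; issue ADD r5<-Add1  regs: r0:5,r1:6,r2:Add2,r3:4,r4:2,r5:Add1
  c5: stall  regs: r0:5,r1:6,r2:Add2,r3:4,r4:2,r5:Add1
  c6: stall  regs: r0:5,r1:6,r2:Add2,r3:4,r4:2,r5:Add1
  c7: CDB Add2=11; issue SUB r2<-Add2  regs: r0:5,r1:6,r2:Add2,r3:4,r4:2,r5:Add1
  c8: stall  regs: r0:5,r1:6,r2:Add2,r3:4,r4:2,r5:Add1
  c9: stall  regs: r0:5,r1:6,r2:Add2,r3:4,r4:2,r5:Add1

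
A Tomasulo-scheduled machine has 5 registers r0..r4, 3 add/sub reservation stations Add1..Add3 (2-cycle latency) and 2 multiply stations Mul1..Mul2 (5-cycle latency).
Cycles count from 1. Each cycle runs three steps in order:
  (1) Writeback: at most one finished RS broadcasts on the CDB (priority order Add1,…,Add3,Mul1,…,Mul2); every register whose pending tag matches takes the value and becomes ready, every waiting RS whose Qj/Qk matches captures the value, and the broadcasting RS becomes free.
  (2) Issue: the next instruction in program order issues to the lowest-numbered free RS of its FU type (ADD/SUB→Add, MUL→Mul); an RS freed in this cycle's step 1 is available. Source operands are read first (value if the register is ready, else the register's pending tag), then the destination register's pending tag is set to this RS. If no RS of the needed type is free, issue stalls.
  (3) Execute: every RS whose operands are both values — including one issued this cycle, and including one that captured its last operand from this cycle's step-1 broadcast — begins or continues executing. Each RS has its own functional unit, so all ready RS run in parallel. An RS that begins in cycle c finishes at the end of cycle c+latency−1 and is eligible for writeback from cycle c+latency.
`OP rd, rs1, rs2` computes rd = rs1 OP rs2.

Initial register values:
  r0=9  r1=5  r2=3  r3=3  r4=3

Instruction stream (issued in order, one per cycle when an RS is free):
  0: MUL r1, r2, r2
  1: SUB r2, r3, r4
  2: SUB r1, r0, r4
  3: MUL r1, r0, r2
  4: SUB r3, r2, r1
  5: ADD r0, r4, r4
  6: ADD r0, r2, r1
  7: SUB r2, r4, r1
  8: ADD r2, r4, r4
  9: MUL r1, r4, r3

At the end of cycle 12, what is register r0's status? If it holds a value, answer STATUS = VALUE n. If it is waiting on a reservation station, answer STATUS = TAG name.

c1: issue MUL r1<-Mul1 | r0:9,r1:Mul1,r2:3,r3:3,r4:3
c2: issue SUB r2<-Add1 | r0:9,r1:Mul1,r2:Add1,r3:3,r4:3
c3: issue SUB r1<-Add2 | r0:9,r1:Add2,r2:Add1,r3:3,r4:3
c4: CDB Add1=0; issue MUL r1<-Mul2 | r0:9,r1:Mul2,r2:0,r3:3,r4:3
c5: CDB Add2=6; issue SUB r3<-Add1 | r0:9,r1:Mul2,r2:0,r3:Add1,r4:3
c6: CDB Mul1=9; issue ADD r0<-Add2 | r0:Add2,r1:Mul2,r2:0,r3:Add1,r4:3
c7: issue ADD r0<-Add3 | r0:Add3,r1:Mul2,r2:0,r3:Add1,r4:3
c8: CDB Add2=6; issue SUB r2<-Add2 | r0:Add3,r1:Mul2,r2:Add2,r3:Add1,r4:3
c9: CDB Mul2=0; stall | r0:Add3,r1:0,r2:Add2,r3:Add1,r4:3
c10: stall | r0:Add3,r1:0,r2:Add2,r3:Add1,r4:3
c11: CDB Add1=0; issue ADD r2<-Add1 | r0:Add3,r1:0,r2:Add1,r3:0,r4:3
c12: CDB Add2=3; issue MUL r1<-Mul1 | r0:Add3,r1:Mul1,r2:Add1,r3:0,r4:3

STATUS = TAG Add3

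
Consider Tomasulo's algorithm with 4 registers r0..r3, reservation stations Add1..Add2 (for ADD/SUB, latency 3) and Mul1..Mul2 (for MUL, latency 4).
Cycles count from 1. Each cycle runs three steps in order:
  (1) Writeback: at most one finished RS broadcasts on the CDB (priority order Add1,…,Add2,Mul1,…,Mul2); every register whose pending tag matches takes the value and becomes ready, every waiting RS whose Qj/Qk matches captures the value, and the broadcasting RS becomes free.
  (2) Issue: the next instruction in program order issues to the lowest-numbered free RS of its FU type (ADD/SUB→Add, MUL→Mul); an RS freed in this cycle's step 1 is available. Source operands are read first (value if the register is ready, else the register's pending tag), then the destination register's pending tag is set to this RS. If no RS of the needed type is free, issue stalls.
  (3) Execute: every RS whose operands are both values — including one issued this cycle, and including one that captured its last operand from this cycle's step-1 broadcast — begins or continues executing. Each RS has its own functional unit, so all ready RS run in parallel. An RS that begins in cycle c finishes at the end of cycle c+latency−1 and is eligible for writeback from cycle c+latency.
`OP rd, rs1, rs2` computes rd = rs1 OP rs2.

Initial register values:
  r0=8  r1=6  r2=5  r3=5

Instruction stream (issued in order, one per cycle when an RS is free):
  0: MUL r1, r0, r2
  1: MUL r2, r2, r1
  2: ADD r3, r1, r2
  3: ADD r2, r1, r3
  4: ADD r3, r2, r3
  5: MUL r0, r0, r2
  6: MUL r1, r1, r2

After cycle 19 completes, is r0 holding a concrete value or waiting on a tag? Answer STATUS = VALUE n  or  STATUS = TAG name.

cycle 1: issue MUL r1<-Mul1 // r0:8,r1:Mul1,r2:5,r3:5
cycle 2: issue MUL r2<-Mul2 // r0:8,r1:Mul1,r2:Mul2,r3:5
cycle 3: issue ADD r3<-Add1 // r0:8,r1:Mul1,r2:Mul2,r3:Add1
cycle 4: issue ADD r2<-Add2 // r0:8,r1:Mul1,r2:Add2,r3:Add1
cycle 5: CDB Mul1=40; stall // r0:8,r1:40,r2:Add2,r3:Add1
cycle 6: stall // r0:8,r1:40,r2:Add2,r3:Add1
cycle 7: stall // r0:8,r1:40,r2:Add2,r3:Add1
cycle 8: stall // r0:8,r1:40,r2:Add2,r3:Add1
cycle 9: CDB Mul2=200; stall // r0:8,r1:40,r2:Add2,r3:Add1
cycle 10: stall // r0:8,r1:40,r2:Add2,r3:Add1
cycle 11: stall // r0:8,r1:40,r2:Add2,r3:Add1
cycle 12: CDB Add1=240; issue ADD r3<-Add1 // r0:8,r1:40,r2:Add2,r3:Add1
cycle 13: issue MUL r0<-Mul1 // r0:Mul1,r1:40,r2:Add2,r3:Add1
cycle 14: issue MUL r1<-Mul2 // r0:Mul1,r1:Mul2,r2:Add2,r3:Add1
cycle 15: CDB Add2=280 // r0:Mul1,r1:Mul2,r2:280,r3:Add1
cycle 16: - // r0:Mul1,r1:Mul2,r2:280,r3:Add1
cycle 17: - // r0:Mul1,r1:Mul2,r2:280,r3:Add1
cycle 18: CDB Add1=520 // r0:Mul1,r1:Mul2,r2:280,r3:520
cycle 19: CDB Mul1=2240 // r0:2240,r1:Mul2,r2:280,r3:520

STATUS = VALUE 2240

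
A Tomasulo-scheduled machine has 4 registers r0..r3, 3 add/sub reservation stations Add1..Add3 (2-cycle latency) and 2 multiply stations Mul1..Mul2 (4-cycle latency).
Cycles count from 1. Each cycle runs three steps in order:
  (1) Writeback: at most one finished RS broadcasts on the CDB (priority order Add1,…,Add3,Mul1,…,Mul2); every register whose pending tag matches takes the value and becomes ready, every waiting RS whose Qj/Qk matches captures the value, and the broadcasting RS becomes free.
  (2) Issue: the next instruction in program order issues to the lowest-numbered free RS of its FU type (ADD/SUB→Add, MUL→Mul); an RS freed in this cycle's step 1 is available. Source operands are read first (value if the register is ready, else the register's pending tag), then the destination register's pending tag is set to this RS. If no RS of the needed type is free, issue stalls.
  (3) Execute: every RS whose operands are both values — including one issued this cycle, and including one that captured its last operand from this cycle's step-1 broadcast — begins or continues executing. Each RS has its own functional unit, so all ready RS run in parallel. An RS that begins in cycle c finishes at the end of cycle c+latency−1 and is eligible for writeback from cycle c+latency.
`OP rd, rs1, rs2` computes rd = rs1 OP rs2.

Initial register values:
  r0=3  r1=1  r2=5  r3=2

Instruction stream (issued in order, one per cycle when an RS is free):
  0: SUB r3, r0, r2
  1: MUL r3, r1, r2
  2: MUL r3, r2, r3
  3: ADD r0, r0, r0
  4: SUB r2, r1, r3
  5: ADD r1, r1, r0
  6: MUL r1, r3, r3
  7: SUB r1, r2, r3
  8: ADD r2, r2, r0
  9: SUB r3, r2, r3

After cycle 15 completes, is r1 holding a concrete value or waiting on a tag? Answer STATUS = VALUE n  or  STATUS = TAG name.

cycle 1: issue SUB r3<-Add1 // r0:3,r1:1,r2:5,r3:Add1
cycle 2: issue MUL r3<-Mul1 // r0:3,r1:1,r2:5,r3:Mul1
cycle 3: CDB Add1=-2; issue MUL r3<-Mul2 // r0:3,r1:1,r2:5,r3:Mul2
cycle 4: issue ADD r0<-Add1 // r0:Add1,r1:1,r2:5,r3:Mul2
cycle 5: issue SUB r2<-Add2 // r0:Add1,r1:1,r2:Add2,r3:Mul2
cycle 6: CDB Add1=6; issue ADD r1<-Add1 // r0:6,r1:Add1,r2:Add2,r3:Mul2
cycle 7: CDB Mul1=5; issue MUL r1<-Mul1 // r0:6,r1:Mul1,r2:Add2,r3:Mul2
cycle 8: CDB Add1=7; issue SUB r1<-Add1 // r0:6,r1:Add1,r2:Add2,r3:Mul2
cycle 9: issue ADD r2<-Add3 // r0:6,r1:Add1,r2:Add3,r3:Mul2
cycle 10: stall // r0:6,r1:Add1,r2:Add3,r3:Mul2
cycle 11: CDB Mul2=25; stall // r0:6,r1:Add1,r2:Add3,r3:25
cycle 12: stall // r0:6,r1:Add1,r2:Add3,r3:25
cycle 13: CDB Add2=-24; issue SUB r3<-Add2 // r0:6,r1:Add1,r2:Add3,r3:Add2
cycle 14: - // r0:6,r1:Add1,r2:Add3,r3:Add2
cycle 15: CDB Add1=-49 // r0:6,r1:-49,r2:Add3,r3:Add2

STATUS = VALUE -49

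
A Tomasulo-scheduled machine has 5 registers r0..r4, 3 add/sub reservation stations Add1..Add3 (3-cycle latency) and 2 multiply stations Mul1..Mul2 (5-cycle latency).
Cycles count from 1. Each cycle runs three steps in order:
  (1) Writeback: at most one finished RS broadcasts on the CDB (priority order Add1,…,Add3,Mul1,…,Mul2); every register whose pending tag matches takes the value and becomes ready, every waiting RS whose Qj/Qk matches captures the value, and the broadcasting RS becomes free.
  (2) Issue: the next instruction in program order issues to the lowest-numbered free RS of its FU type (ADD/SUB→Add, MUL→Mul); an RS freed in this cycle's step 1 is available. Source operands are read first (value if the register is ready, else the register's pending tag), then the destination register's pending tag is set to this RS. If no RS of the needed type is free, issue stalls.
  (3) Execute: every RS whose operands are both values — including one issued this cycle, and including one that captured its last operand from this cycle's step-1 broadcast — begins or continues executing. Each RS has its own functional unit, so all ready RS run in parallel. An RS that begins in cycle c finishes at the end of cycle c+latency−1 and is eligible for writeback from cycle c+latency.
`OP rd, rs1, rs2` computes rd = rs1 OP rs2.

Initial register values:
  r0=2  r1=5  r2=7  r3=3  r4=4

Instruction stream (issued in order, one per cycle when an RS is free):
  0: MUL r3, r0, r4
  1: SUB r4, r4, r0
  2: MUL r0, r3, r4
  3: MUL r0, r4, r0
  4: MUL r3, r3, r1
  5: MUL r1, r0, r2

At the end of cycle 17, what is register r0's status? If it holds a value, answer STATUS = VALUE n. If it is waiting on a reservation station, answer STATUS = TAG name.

STATUS = VALUE 32

  c1: issue MUL r3<-Mul1  regs: r0:2,r1:5,r2:7,r3:Mul1,r4:4
  c2: issue SUB r4<-Add1  regs: r0:2,r1:5,r2:7,r3:Mul1,r4:Add1
  c3: issue MUL r0<-Mul2  regs: r0:Mul2,r1:5,r2:7,r3:Mul1,r4:Add1
  c4: stall  regs: r0:Mul2,r1:5,r2:7,r3:Mul1,r4:Add1
  c5: CDB Add1=2; stall  regs: r0:Mul2,r1:5,r2:7,r3:Mul1,r4:2
  c6: CDB Mul1=8; issue MUL r0<-Mul1  regs: r0:Mul1,r1:5,r2:7,r3:8,r4:2
  c7: stall  regs: r0:Mul1,r1:5,r2:7,r3:8,r4:2
  c8: stall  regs: r0:Mul1,r1:5,r2:7,r3:8,r4:2
  c9: stall  regs: r0:Mul1,r1:5,r2:7,r3:8,r4:2
  c10: stall  regs: r0:Mul1,r1:5,r2:7,r3:8,r4:2
  c11: CDB Mul2=16; issue MUL r3<-Mul2  regs: r0:Mul1,r1:5,r2:7,r3:Mul2,r4:2
  c12: stall  regs: r0:Mul1,r1:5,r2:7,r3:Mul2,r4:2
  c13: stall  regs: r0:Mul1,r1:5,r2:7,r3:Mul2,r4:2
  c14: stall  regs: r0:Mul1,r1:5,r2:7,r3:Mul2,r4:2
  c15: stall  regs: r0:Mul1,r1:5,r2:7,r3:Mul2,r4:2
  c16: CDB Mul1=32; issue MUL r1<-Mul1  regs: r0:32,r1:Mul1,r2:7,r3:Mul2,r4:2
  c17: CDB Mul2=40  regs: r0:32,r1:Mul1,r2:7,r3:40,r4:2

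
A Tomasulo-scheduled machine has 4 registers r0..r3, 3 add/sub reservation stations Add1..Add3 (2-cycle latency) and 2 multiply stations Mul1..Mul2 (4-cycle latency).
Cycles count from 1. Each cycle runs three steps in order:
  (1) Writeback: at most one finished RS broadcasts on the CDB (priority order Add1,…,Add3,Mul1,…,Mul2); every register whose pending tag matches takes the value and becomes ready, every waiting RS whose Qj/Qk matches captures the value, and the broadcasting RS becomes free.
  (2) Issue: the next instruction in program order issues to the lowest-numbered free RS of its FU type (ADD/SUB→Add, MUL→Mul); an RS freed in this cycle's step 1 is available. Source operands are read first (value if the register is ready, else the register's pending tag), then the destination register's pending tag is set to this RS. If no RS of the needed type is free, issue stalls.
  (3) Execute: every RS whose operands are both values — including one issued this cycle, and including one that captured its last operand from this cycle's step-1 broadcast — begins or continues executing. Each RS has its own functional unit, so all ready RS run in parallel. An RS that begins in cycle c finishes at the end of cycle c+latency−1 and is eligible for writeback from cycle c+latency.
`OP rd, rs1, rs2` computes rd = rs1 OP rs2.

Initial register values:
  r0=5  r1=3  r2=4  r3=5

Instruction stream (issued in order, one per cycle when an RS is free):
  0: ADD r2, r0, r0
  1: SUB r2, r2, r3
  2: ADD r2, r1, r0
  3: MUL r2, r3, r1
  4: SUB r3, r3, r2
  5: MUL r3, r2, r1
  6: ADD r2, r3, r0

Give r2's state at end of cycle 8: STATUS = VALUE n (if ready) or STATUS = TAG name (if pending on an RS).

cycle 1: issue ADD r2<-Add1 // r0:5,r1:3,r2:Add1,r3:5
cycle 2: issue SUB r2<-Add2 // r0:5,r1:3,r2:Add2,r3:5
cycle 3: CDB Add1=10; issue ADD r2<-Add1 // r0:5,r1:3,r2:Add1,r3:5
cycle 4: issue MUL r2<-Mul1 // r0:5,r1:3,r2:Mul1,r3:5
cycle 5: CDB Add1=8; issue SUB r3<-Add1 // r0:5,r1:3,r2:Mul1,r3:Add1
cycle 6: CDB Add2=5; issue MUL r3<-Mul2 // r0:5,r1:3,r2:Mul1,r3:Mul2
cycle 7: issue ADD r2<-Add2 // r0:5,r1:3,r2:Add2,r3:Mul2
cycle 8: CDB Mul1=15 // r0:5,r1:3,r2:Add2,r3:Mul2

STATUS = TAG Add2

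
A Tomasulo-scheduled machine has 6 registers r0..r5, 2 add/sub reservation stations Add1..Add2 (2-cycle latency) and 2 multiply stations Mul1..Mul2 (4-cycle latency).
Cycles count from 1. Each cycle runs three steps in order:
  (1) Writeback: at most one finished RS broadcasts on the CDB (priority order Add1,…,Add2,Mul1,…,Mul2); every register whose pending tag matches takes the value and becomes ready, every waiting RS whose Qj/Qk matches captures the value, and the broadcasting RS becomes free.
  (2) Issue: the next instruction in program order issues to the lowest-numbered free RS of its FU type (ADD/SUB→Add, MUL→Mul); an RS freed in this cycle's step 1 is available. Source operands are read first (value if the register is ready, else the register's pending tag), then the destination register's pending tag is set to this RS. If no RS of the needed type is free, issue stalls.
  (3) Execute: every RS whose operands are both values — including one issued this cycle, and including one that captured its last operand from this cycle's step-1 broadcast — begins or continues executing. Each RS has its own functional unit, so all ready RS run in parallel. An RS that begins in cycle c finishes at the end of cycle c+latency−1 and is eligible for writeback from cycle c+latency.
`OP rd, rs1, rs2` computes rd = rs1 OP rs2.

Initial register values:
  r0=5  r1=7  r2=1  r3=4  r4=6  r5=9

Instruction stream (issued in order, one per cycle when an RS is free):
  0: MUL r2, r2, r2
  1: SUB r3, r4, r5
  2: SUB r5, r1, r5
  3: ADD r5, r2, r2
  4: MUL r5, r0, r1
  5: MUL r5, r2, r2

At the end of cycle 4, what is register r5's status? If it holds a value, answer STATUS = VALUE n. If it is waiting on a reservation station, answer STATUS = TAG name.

STATUS = TAG Add1

cycle 1: issue MUL r2<-Mul1 // r0:5,r1:7,r2:Mul1,r3:4,r4:6,r5:9
cycle 2: issue SUB r3<-Add1 // r0:5,r1:7,r2:Mul1,r3:Add1,r4:6,r5:9
cycle 3: issue SUB r5<-Add2 // r0:5,r1:7,r2:Mul1,r3:Add1,r4:6,r5:Add2
cycle 4: CDB Add1=-3; issue ADD r5<-Add1 // r0:5,r1:7,r2:Mul1,r3:-3,r4:6,r5:Add1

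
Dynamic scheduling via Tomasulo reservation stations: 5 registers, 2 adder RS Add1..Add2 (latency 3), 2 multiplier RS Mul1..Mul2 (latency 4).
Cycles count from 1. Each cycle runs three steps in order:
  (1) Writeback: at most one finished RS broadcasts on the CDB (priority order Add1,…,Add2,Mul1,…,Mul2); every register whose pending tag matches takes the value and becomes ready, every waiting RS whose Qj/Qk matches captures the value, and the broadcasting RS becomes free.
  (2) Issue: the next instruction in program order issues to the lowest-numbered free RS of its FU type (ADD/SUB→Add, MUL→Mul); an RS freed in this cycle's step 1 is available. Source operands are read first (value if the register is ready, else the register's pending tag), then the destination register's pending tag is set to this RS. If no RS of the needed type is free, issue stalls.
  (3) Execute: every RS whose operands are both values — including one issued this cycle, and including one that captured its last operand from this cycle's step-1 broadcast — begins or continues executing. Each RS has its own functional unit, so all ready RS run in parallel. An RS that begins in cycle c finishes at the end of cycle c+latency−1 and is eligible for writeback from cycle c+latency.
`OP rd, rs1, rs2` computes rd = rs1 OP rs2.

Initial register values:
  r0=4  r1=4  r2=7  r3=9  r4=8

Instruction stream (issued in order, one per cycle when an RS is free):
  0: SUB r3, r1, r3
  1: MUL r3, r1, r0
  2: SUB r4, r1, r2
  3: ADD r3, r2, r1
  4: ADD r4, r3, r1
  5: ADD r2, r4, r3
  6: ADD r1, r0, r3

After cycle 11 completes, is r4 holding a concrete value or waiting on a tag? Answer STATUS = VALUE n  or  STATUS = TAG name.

  c1: issue SUB r3<-Add1  regs: r0:4,r1:4,r2:7,r3:Add1,r4:8
  c2: issue MUL r3<-Mul1  regs: r0:4,r1:4,r2:7,r3:Mul1,r4:8
  c3: issue SUB r4<-Add2  regs: r0:4,r1:4,r2:7,r3:Mul1,r4:Add2
  c4: CDB Add1=-5; issue ADD r3<-Add1  regs: r0:4,r1:4,r2:7,r3:Add1,r4:Add2
  c5: stall  regs: r0:4,r1:4,r2:7,r3:Add1,r4:Add2
  c6: CDB Add2=-3; issue ADD r4<-Add2  regs: r0:4,r1:4,r2:7,r3:Add1,r4:Add2
  c7: CDB Add1=11; issue ADD r2<-Add1  regs: r0:4,r1:4,r2:Add1,r3:11,r4:Add2
  c8: CDB Mul1=16; stall  regs: r0:4,r1:4,r2:Add1,r3:11,r4:Add2
  c9: stall  regs: r0:4,r1:4,r2:Add1,r3:11,r4:Add2
  c10: CDB Add2=15; issue ADD r1<-Add2  regs: r0:4,r1:Add2,r2:Add1,r3:11,r4:15
  c11: -  regs: r0:4,r1:Add2,r2:Add1,r3:11,r4:15

STATUS = VALUE 15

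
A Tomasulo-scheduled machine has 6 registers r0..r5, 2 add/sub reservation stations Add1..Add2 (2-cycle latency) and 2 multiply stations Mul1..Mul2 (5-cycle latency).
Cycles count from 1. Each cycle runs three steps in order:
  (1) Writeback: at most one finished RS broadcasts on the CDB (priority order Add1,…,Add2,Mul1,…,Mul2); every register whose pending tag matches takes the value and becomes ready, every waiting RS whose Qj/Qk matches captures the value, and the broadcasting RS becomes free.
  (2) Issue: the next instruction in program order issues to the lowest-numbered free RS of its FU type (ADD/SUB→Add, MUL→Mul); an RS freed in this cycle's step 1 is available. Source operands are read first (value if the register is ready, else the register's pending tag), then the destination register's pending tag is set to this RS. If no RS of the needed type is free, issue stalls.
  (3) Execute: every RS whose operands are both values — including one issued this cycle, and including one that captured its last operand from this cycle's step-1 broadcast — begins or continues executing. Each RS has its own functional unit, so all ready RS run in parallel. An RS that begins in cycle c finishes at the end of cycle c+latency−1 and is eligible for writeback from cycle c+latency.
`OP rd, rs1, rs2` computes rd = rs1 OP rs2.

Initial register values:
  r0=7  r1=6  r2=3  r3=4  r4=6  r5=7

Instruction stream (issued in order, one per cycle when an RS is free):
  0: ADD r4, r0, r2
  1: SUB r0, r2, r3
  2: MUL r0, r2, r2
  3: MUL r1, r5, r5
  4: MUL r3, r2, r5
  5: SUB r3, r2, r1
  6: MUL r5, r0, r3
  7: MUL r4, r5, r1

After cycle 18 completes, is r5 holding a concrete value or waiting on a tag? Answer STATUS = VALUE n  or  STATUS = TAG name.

  c1: issue ADD r4<-Add1  regs: r0:7,r1:6,r2:3,r3:4,r4:Add1,r5:7
  c2: issue SUB r0<-Add2  regs: r0:Add2,r1:6,r2:3,r3:4,r4:Add1,r5:7
  c3: CDB Add1=10; issue MUL r0<-Mul1  regs: r0:Mul1,r1:6,r2:3,r3:4,r4:10,r5:7
  c4: CDB Add2=-1; issue MUL r1<-Mul2  regs: r0:Mul1,r1:Mul2,r2:3,r3:4,r4:10,r5:7
  c5: stall  regs: r0:Mul1,r1:Mul2,r2:3,r3:4,r4:10,r5:7
  c6: stall  regs: r0:Mul1,r1:Mul2,r2:3,r3:4,r4:10,r5:7
  c7: stall  regs: r0:Mul1,r1:Mul2,r2:3,r3:4,r4:10,r5:7
  c8: CDB Mul1=9; issue MUL r3<-Mul1  regs: r0:9,r1:Mul2,r2:3,r3:Mul1,r4:10,r5:7
  c9: CDB Mul2=49; issue SUB r3<-Add1  regs: r0:9,r1:49,r2:3,r3:Add1,r4:10,r5:7
  c10: issue MUL r5<-Mul2  regs: r0:9,r1:49,r2:3,r3:Add1,r4:10,r5:Mul2
  c11: CDB Add1=-46; stall  regs: r0:9,r1:49,r2:3,r3:-46,r4:10,r5:Mul2
  c12: stall  regs: r0:9,r1:49,r2:3,r3:-46,r4:10,r5:Mul2
  c13: CDB Mul1=21; issue MUL r4<-Mul1  regs: r0:9,r1:49,r2:3,r3:-46,r4:Mul1,r5:Mul2
  c14: -  regs: r0:9,r1:49,r2:3,r3:-46,r4:Mul1,r5:Mul2
  c15: -  regs: r0:9,r1:49,r2:3,r3:-46,r4:Mul1,r5:Mul2
  c16: CDB Mul2=-414  regs: r0:9,r1:49,r2:3,r3:-46,r4:Mul1,r5:-414
  c17: -  regs: r0:9,r1:49,r2:3,r3:-46,r4:Mul1,r5:-414
  c18: -  regs: r0:9,r1:49,r2:3,r3:-46,r4:Mul1,r5:-414

STATUS = VALUE -414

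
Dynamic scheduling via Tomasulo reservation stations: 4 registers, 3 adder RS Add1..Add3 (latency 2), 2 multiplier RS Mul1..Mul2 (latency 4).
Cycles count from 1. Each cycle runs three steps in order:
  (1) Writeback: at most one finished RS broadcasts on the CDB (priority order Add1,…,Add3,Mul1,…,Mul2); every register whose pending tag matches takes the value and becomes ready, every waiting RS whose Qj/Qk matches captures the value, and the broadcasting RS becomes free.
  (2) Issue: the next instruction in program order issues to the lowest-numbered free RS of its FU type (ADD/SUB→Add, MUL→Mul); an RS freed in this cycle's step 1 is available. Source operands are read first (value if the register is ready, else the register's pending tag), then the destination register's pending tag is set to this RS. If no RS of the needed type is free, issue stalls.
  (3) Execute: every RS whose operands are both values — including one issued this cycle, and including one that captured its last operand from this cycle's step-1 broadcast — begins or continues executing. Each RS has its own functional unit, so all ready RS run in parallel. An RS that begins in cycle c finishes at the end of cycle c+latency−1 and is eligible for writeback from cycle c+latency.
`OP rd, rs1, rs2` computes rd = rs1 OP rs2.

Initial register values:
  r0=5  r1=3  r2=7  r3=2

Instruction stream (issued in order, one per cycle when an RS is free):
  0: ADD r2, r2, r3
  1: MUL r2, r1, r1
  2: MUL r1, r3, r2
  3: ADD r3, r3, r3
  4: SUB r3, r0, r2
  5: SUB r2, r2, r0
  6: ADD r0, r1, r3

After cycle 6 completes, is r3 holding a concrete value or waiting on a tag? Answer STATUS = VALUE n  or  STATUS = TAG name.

  c1: issue ADD r2<-Add1  regs: r0:5,r1:3,r2:Add1,r3:2
  c2: issue MUL r2<-Mul1  regs: r0:5,r1:3,r2:Mul1,r3:2
  c3: CDB Add1=9; issue MUL r1<-Mul2  regs: r0:5,r1:Mul2,r2:Mul1,r3:2
  c4: issue ADD r3<-Add1  regs: r0:5,r1:Mul2,r2:Mul1,r3:Add1
  c5: issue SUB r3<-Add2  regs: r0:5,r1:Mul2,r2:Mul1,r3:Add2
  c6: CDB Add1=4; issue SUB r2<-Add1  regs: r0:5,r1:Mul2,r2:Add1,r3:Add2

STATUS = TAG Add2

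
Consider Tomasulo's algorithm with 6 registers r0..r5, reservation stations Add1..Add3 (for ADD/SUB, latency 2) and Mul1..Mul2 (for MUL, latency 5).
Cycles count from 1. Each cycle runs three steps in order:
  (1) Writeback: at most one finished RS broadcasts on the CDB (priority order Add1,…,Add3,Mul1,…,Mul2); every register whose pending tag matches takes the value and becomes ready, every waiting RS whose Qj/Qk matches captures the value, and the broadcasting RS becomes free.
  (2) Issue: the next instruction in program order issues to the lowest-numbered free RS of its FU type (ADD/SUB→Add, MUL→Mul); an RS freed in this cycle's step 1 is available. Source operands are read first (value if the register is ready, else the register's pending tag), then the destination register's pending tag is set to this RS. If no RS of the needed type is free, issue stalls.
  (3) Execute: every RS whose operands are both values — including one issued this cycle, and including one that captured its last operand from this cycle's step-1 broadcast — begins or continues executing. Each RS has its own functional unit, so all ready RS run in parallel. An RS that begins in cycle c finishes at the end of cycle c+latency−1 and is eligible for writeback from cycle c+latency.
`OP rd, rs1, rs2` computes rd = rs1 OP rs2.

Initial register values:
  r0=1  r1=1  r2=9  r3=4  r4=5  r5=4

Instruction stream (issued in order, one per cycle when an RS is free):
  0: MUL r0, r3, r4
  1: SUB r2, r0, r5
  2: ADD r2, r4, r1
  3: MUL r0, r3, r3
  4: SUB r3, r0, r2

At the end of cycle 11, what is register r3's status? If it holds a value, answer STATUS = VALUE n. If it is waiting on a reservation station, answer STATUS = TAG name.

c1: issue MUL r0<-Mul1 | r0:Mul1,r1:1,r2:9,r3:4,r4:5,r5:4
c2: issue SUB r2<-Add1 | r0:Mul1,r1:1,r2:Add1,r3:4,r4:5,r5:4
c3: issue ADD r2<-Add2 | r0:Mul1,r1:1,r2:Add2,r3:4,r4:5,r5:4
c4: issue MUL r0<-Mul2 | r0:Mul2,r1:1,r2:Add2,r3:4,r4:5,r5:4
c5: CDB Add2=6; issue SUB r3<-Add2 | r0:Mul2,r1:1,r2:6,r3:Add2,r4:5,r5:4
c6: CDB Mul1=20 | r0:Mul2,r1:1,r2:6,r3:Add2,r4:5,r5:4
c7: - | r0:Mul2,r1:1,r2:6,r3:Add2,r4:5,r5:4
c8: CDB Add1=16 | r0:Mul2,r1:1,r2:6,r3:Add2,r4:5,r5:4
c9: CDB Mul2=16 | r0:16,r1:1,r2:6,r3:Add2,r4:5,r5:4
c10: - | r0:16,r1:1,r2:6,r3:Add2,r4:5,r5:4
c11: CDB Add2=10 | r0:16,r1:1,r2:6,r3:10,r4:5,r5:4

STATUS = VALUE 10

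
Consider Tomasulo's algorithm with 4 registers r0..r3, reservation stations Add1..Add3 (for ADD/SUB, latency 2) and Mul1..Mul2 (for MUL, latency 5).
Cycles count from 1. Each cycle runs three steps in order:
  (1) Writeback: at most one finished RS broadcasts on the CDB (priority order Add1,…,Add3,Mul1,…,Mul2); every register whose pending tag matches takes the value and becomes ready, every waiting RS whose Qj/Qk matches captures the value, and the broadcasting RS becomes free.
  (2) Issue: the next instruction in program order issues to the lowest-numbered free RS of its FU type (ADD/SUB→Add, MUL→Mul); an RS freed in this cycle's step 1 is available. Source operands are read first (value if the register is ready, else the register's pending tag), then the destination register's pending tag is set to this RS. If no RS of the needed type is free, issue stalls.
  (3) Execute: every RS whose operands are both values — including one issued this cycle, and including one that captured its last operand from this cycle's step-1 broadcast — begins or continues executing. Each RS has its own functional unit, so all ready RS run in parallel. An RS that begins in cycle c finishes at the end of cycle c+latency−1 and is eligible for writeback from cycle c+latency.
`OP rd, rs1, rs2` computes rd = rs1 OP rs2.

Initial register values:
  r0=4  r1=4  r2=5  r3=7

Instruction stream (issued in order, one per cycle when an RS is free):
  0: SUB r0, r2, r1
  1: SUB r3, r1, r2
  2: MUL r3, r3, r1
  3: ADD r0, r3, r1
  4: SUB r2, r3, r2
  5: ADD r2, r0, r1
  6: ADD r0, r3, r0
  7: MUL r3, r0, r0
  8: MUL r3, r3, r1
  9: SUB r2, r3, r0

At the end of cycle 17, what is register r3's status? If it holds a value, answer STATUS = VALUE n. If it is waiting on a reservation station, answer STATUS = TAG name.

STATUS = TAG Mul2

cycle 1: issue SUB r0<-Add1 // r0:Add1,r1:4,r2:5,r3:7
cycle 2: issue SUB r3<-Add2 // r0:Add1,r1:4,r2:5,r3:Add2
cycle 3: CDB Add1=1; issue MUL r3<-Mul1 // r0:1,r1:4,r2:5,r3:Mul1
cycle 4: CDB Add2=-1; issue ADD r0<-Add1 // r0:Add1,r1:4,r2:5,r3:Mul1
cycle 5: issue SUB r2<-Add2 // r0:Add1,r1:4,r2:Add2,r3:Mul1
cycle 6: issue ADD r2<-Add3 // r0:Add1,r1:4,r2:Add3,r3:Mul1
cycle 7: stall // r0:Add1,r1:4,r2:Add3,r3:Mul1
cycle 8: stall // r0:Add1,r1:4,r2:Add3,r3:Mul1
cycle 9: CDB Mul1=-4; stall // r0:Add1,r1:4,r2:Add3,r3:-4
cycle 10: stall // r0:Add1,r1:4,r2:Add3,r3:-4
cycle 11: CDB Add1=0; issue ADD r0<-Add1 // r0:Add1,r1:4,r2:Add3,r3:-4
cycle 12: CDB Add2=-9; issue MUL r3<-Mul1 // r0:Add1,r1:4,r2:Add3,r3:Mul1
cycle 13: CDB Add1=-4; issue MUL r3<-Mul2 // r0:-4,r1:4,r2:Add3,r3:Mul2
cycle 14: CDB Add3=4; issue SUB r2<-Add1 // r0:-4,r1:4,r2:Add1,r3:Mul2
cycle 15: - // r0:-4,r1:4,r2:Add1,r3:Mul2
cycle 16: - // r0:-4,r1:4,r2:Add1,r3:Mul2
cycle 17: - // r0:-4,r1:4,r2:Add1,r3:Mul2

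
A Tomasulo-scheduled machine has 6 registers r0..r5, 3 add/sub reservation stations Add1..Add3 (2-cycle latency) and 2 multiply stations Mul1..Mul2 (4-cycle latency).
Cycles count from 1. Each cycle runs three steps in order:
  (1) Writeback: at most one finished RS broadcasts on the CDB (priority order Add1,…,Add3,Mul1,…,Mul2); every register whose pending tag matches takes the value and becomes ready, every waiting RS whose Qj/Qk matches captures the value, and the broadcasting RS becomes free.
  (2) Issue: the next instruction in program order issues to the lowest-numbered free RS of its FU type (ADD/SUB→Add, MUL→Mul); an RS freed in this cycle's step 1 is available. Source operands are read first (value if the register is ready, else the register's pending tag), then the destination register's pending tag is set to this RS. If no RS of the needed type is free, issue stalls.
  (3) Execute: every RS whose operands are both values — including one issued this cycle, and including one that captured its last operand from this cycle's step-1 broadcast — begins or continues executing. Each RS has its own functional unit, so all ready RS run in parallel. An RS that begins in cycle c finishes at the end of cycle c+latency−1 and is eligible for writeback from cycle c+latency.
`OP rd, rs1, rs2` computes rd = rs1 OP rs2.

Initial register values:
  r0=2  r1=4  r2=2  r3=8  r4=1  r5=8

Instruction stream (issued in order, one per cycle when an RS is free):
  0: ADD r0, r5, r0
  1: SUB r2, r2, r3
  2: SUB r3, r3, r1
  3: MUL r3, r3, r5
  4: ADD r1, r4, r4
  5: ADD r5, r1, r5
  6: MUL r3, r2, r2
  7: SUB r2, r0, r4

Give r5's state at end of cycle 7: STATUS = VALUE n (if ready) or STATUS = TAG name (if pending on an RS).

STATUS = TAG Add2

cycle 1: issue ADD r0<-Add1 // r0:Add1,r1:4,r2:2,r3:8,r4:1,r5:8
cycle 2: issue SUB r2<-Add2 // r0:Add1,r1:4,r2:Add2,r3:8,r4:1,r5:8
cycle 3: CDB Add1=10; issue SUB r3<-Add1 // r0:10,r1:4,r2:Add2,r3:Add1,r4:1,r5:8
cycle 4: CDB Add2=-6; issue MUL r3<-Mul1 // r0:10,r1:4,r2:-6,r3:Mul1,r4:1,r5:8
cycle 5: CDB Add1=4; issue ADD r1<-Add1 // r0:10,r1:Add1,r2:-6,r3:Mul1,r4:1,r5:8
cycle 6: issue ADD r5<-Add2 // r0:10,r1:Add1,r2:-6,r3:Mul1,r4:1,r5:Add2
cycle 7: CDB Add1=2; issue MUL r3<-Mul2 // r0:10,r1:2,r2:-6,r3:Mul2,r4:1,r5:Add2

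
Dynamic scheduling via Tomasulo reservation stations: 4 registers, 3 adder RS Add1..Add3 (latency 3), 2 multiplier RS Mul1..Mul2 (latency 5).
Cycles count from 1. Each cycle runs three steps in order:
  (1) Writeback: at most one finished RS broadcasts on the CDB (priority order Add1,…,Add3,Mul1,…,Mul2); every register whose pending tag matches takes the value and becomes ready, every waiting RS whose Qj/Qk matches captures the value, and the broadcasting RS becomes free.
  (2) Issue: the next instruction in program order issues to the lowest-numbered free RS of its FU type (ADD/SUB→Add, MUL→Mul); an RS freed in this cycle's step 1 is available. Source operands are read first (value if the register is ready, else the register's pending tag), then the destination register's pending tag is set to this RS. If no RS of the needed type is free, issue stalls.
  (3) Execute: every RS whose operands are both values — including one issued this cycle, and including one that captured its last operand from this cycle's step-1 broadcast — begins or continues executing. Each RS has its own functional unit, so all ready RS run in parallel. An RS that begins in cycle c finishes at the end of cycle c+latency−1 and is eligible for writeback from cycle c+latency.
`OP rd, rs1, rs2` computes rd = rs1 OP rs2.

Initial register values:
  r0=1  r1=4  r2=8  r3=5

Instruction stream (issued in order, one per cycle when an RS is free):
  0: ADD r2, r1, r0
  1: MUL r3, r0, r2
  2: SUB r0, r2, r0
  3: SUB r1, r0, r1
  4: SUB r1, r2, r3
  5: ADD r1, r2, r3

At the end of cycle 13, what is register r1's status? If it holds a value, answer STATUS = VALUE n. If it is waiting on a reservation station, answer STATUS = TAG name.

c1: issue ADD r2<-Add1 | r0:1,r1:4,r2:Add1,r3:5
c2: issue MUL r3<-Mul1 | r0:1,r1:4,r2:Add1,r3:Mul1
c3: issue SUB r0<-Add2 | r0:Add2,r1:4,r2:Add1,r3:Mul1
c4: CDB Add1=5; issue SUB r1<-Add1 | r0:Add2,r1:Add1,r2:5,r3:Mul1
c5: issue SUB r1<-Add3 | r0:Add2,r1:Add3,r2:5,r3:Mul1
c6: stall | r0:Add2,r1:Add3,r2:5,r3:Mul1
c7: CDB Add2=4; issue ADD r1<-Add2 | r0:4,r1:Add2,r2:5,r3:Mul1
c8: - | r0:4,r1:Add2,r2:5,r3:Mul1
c9: CDB Mul1=5 | r0:4,r1:Add2,r2:5,r3:5
c10: CDB Add1=0 | r0:4,r1:Add2,r2:5,r3:5
c11: - | r0:4,r1:Add2,r2:5,r3:5
c12: CDB Add2=10 | r0:4,r1:10,r2:5,r3:5
c13: CDB Add3=0 | r0:4,r1:10,r2:5,r3:5

STATUS = VALUE 10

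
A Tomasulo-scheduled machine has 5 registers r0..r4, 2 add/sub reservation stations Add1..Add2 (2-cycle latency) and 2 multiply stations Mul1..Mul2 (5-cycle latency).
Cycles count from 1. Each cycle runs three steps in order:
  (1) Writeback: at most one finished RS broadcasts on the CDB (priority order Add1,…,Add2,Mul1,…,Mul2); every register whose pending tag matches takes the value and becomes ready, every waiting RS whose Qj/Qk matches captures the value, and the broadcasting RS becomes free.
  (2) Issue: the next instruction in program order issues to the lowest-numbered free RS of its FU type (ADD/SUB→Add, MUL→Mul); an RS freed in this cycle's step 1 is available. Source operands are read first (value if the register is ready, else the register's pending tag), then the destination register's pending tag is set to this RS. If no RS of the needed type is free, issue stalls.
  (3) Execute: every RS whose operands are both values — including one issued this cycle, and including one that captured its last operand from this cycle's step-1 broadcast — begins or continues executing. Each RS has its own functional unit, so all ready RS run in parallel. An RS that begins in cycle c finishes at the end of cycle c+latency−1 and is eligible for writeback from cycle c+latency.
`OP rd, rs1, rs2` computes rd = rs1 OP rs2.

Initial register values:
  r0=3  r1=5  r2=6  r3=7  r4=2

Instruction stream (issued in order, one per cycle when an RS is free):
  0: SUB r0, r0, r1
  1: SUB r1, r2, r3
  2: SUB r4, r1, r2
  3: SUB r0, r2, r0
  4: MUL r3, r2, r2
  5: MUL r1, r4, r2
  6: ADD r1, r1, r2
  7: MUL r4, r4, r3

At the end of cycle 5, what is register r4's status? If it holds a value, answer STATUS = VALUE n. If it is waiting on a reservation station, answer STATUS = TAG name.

STATUS = TAG Add1

cycle 1: issue SUB r0<-Add1 // r0:Add1,r1:5,r2:6,r3:7,r4:2
cycle 2: issue SUB r1<-Add2 // r0:Add1,r1:Add2,r2:6,r3:7,r4:2
cycle 3: CDB Add1=-2; issue SUB r4<-Add1 // r0:-2,r1:Add2,r2:6,r3:7,r4:Add1
cycle 4: CDB Add2=-1; issue SUB r0<-Add2 // r0:Add2,r1:-1,r2:6,r3:7,r4:Add1
cycle 5: issue MUL r3<-Mul1 // r0:Add2,r1:-1,r2:6,r3:Mul1,r4:Add1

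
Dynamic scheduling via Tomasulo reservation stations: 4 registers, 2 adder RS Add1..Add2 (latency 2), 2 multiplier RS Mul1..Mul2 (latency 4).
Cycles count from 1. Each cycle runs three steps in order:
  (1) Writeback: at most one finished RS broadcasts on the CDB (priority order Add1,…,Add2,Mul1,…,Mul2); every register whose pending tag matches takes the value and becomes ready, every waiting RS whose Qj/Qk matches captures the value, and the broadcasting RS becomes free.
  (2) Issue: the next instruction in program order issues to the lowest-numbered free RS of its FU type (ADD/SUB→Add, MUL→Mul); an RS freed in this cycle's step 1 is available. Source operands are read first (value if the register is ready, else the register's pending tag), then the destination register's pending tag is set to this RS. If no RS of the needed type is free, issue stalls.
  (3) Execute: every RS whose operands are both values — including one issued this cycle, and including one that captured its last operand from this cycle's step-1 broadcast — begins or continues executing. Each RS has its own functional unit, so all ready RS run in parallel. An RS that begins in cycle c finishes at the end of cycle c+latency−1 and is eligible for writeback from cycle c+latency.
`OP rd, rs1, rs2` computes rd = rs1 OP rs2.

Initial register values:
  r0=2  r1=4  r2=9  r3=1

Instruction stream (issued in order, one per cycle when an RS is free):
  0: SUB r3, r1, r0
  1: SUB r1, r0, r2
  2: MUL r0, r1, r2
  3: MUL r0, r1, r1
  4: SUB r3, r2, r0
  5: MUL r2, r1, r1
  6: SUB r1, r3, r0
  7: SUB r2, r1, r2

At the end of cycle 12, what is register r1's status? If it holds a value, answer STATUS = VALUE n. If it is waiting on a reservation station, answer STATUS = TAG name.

STATUS = TAG Add2

  c1: issue SUB r3<-Add1  regs: r0:2,r1:4,r2:9,r3:Add1
  c2: issue SUB r1<-Add2  regs: r0:2,r1:Add2,r2:9,r3:Add1
  c3: CDB Add1=2; issue MUL r0<-Mul1  regs: r0:Mul1,r1:Add2,r2:9,r3:2
  c4: CDB Add2=-7; issue MUL r0<-Mul2  regs: r0:Mul2,r1:-7,r2:9,r3:2
  c5: issue SUB r3<-Add1  regs: r0:Mul2,r1:-7,r2:9,r3:Add1
  c6: stall  regs: r0:Mul2,r1:-7,r2:9,r3:Add1
  c7: stall  regs: r0:Mul2,r1:-7,r2:9,r3:Add1
  c8: CDB Mul1=-63; issue MUL r2<-Mul1  regs: r0:Mul2,r1:-7,r2:Mul1,r3:Add1
  c9: CDB Mul2=49; issue SUB r1<-Add2  regs: r0:49,r1:Add2,r2:Mul1,r3:Add1
  c10: stall  regs: r0:49,r1:Add2,r2:Mul1,r3:Add1
  c11: CDB Add1=-40; issue SUB r2<-Add1  regs: r0:49,r1:Add2,r2:Add1,r3:-40
  c12: CDB Mul1=49  regs: r0:49,r1:Add2,r2:Add1,r3:-40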